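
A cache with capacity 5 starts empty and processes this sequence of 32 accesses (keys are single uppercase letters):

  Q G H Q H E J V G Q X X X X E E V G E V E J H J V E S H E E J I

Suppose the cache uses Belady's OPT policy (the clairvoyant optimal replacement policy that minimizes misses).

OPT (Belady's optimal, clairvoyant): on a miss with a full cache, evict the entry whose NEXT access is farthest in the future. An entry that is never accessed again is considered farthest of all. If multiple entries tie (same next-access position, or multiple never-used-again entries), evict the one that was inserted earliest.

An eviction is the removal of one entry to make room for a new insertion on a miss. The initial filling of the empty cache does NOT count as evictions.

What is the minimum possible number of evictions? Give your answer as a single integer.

Answer: 5

Derivation:
OPT (Belady) simulation (capacity=5):
  1. access Q: MISS. Cache: [Q]
  2. access G: MISS. Cache: [Q G]
  3. access H: MISS. Cache: [Q G H]
  4. access Q: HIT. Next use of Q: step 10. Cache: [Q G H]
  5. access H: HIT. Next use of H: step 23. Cache: [Q G H]
  6. access E: MISS. Cache: [Q G H E]
  7. access J: MISS. Cache: [Q G H E J]
  8. access V: MISS, evict H (next use: step 23). Cache: [Q G E J V]
  9. access G: HIT. Next use of G: step 18. Cache: [Q G E J V]
  10. access Q: HIT. Next use of Q: never. Cache: [Q G E J V]
  11. access X: MISS, evict Q (next use: never). Cache: [G E J V X]
  12. access X: HIT. Next use of X: step 13. Cache: [G E J V X]
  13. access X: HIT. Next use of X: step 14. Cache: [G E J V X]
  14. access X: HIT. Next use of X: never. Cache: [G E J V X]
  15. access E: HIT. Next use of E: step 16. Cache: [G E J V X]
  16. access E: HIT. Next use of E: step 19. Cache: [G E J V X]
  17. access V: HIT. Next use of V: step 20. Cache: [G E J V X]
  18. access G: HIT. Next use of G: never. Cache: [G E J V X]
  19. access E: HIT. Next use of E: step 21. Cache: [G E J V X]
  20. access V: HIT. Next use of V: step 25. Cache: [G E J V X]
  21. access E: HIT. Next use of E: step 26. Cache: [G E J V X]
  22. access J: HIT. Next use of J: step 24. Cache: [G E J V X]
  23. access H: MISS, evict G (next use: never). Cache: [E J V X H]
  24. access J: HIT. Next use of J: step 31. Cache: [E J V X H]
  25. access V: HIT. Next use of V: never. Cache: [E J V X H]
  26. access E: HIT. Next use of E: step 29. Cache: [E J V X H]
  27. access S: MISS, evict V (next use: never). Cache: [E J X H S]
  28. access H: HIT. Next use of H: never. Cache: [E J X H S]
  29. access E: HIT. Next use of E: step 30. Cache: [E J X H S]
  30. access E: HIT. Next use of E: never. Cache: [E J X H S]
  31. access J: HIT. Next use of J: never. Cache: [E J X H S]
  32. access I: MISS, evict E (next use: never). Cache: [J X H S I]
Total: 22 hits, 10 misses, 5 evictions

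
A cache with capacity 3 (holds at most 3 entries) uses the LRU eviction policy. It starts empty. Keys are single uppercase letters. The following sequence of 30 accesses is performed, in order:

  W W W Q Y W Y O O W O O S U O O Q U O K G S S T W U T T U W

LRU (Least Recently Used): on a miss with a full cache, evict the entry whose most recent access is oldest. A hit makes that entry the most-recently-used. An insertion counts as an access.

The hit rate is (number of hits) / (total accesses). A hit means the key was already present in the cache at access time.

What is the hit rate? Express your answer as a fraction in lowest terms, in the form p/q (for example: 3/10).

Answer: 17/30

Derivation:
LRU simulation (capacity=3):
  1. access W: MISS. Cache (LRU->MRU): [W]
  2. access W: HIT. Cache (LRU->MRU): [W]
  3. access W: HIT. Cache (LRU->MRU): [W]
  4. access Q: MISS. Cache (LRU->MRU): [W Q]
  5. access Y: MISS. Cache (LRU->MRU): [W Q Y]
  6. access W: HIT. Cache (LRU->MRU): [Q Y W]
  7. access Y: HIT. Cache (LRU->MRU): [Q W Y]
  8. access O: MISS, evict Q. Cache (LRU->MRU): [W Y O]
  9. access O: HIT. Cache (LRU->MRU): [W Y O]
  10. access W: HIT. Cache (LRU->MRU): [Y O W]
  11. access O: HIT. Cache (LRU->MRU): [Y W O]
  12. access O: HIT. Cache (LRU->MRU): [Y W O]
  13. access S: MISS, evict Y. Cache (LRU->MRU): [W O S]
  14. access U: MISS, evict W. Cache (LRU->MRU): [O S U]
  15. access O: HIT. Cache (LRU->MRU): [S U O]
  16. access O: HIT. Cache (LRU->MRU): [S U O]
  17. access Q: MISS, evict S. Cache (LRU->MRU): [U O Q]
  18. access U: HIT. Cache (LRU->MRU): [O Q U]
  19. access O: HIT. Cache (LRU->MRU): [Q U O]
  20. access K: MISS, evict Q. Cache (LRU->MRU): [U O K]
  21. access G: MISS, evict U. Cache (LRU->MRU): [O K G]
  22. access S: MISS, evict O. Cache (LRU->MRU): [K G S]
  23. access S: HIT. Cache (LRU->MRU): [K G S]
  24. access T: MISS, evict K. Cache (LRU->MRU): [G S T]
  25. access W: MISS, evict G. Cache (LRU->MRU): [S T W]
  26. access U: MISS, evict S. Cache (LRU->MRU): [T W U]
  27. access T: HIT. Cache (LRU->MRU): [W U T]
  28. access T: HIT. Cache (LRU->MRU): [W U T]
  29. access U: HIT. Cache (LRU->MRU): [W T U]
  30. access W: HIT. Cache (LRU->MRU): [T U W]
Total: 17 hits, 13 misses, 10 evictions

Hit rate = 17/30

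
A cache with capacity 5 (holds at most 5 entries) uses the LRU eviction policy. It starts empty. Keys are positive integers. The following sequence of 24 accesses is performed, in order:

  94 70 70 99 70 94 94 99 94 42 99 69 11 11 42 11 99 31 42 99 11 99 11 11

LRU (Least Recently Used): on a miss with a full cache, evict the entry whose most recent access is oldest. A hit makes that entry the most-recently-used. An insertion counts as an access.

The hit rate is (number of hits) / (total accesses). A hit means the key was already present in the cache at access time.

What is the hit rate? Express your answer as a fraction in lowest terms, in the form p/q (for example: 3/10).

LRU simulation (capacity=5):
  1. access 94: MISS. Cache (LRU->MRU): [94]
  2. access 70: MISS. Cache (LRU->MRU): [94 70]
  3. access 70: HIT. Cache (LRU->MRU): [94 70]
  4. access 99: MISS. Cache (LRU->MRU): [94 70 99]
  5. access 70: HIT. Cache (LRU->MRU): [94 99 70]
  6. access 94: HIT. Cache (LRU->MRU): [99 70 94]
  7. access 94: HIT. Cache (LRU->MRU): [99 70 94]
  8. access 99: HIT. Cache (LRU->MRU): [70 94 99]
  9. access 94: HIT. Cache (LRU->MRU): [70 99 94]
  10. access 42: MISS. Cache (LRU->MRU): [70 99 94 42]
  11. access 99: HIT. Cache (LRU->MRU): [70 94 42 99]
  12. access 69: MISS. Cache (LRU->MRU): [70 94 42 99 69]
  13. access 11: MISS, evict 70. Cache (LRU->MRU): [94 42 99 69 11]
  14. access 11: HIT. Cache (LRU->MRU): [94 42 99 69 11]
  15. access 42: HIT. Cache (LRU->MRU): [94 99 69 11 42]
  16. access 11: HIT. Cache (LRU->MRU): [94 99 69 42 11]
  17. access 99: HIT. Cache (LRU->MRU): [94 69 42 11 99]
  18. access 31: MISS, evict 94. Cache (LRU->MRU): [69 42 11 99 31]
  19. access 42: HIT. Cache (LRU->MRU): [69 11 99 31 42]
  20. access 99: HIT. Cache (LRU->MRU): [69 11 31 42 99]
  21. access 11: HIT. Cache (LRU->MRU): [69 31 42 99 11]
  22. access 99: HIT. Cache (LRU->MRU): [69 31 42 11 99]
  23. access 11: HIT. Cache (LRU->MRU): [69 31 42 99 11]
  24. access 11: HIT. Cache (LRU->MRU): [69 31 42 99 11]
Total: 17 hits, 7 misses, 2 evictions

Hit rate = 17/24

Answer: 17/24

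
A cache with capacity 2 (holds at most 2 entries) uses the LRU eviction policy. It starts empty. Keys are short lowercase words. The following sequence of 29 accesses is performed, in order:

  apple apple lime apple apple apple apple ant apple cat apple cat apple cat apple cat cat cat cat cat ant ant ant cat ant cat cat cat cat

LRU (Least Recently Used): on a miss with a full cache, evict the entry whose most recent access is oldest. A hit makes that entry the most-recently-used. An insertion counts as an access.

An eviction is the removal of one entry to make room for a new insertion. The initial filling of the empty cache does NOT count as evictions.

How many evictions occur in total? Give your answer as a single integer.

Answer: 3

Derivation:
LRU simulation (capacity=2):
  1. access apple: MISS. Cache (LRU->MRU): [apple]
  2. access apple: HIT. Cache (LRU->MRU): [apple]
  3. access lime: MISS. Cache (LRU->MRU): [apple lime]
  4. access apple: HIT. Cache (LRU->MRU): [lime apple]
  5. access apple: HIT. Cache (LRU->MRU): [lime apple]
  6. access apple: HIT. Cache (LRU->MRU): [lime apple]
  7. access apple: HIT. Cache (LRU->MRU): [lime apple]
  8. access ant: MISS, evict lime. Cache (LRU->MRU): [apple ant]
  9. access apple: HIT. Cache (LRU->MRU): [ant apple]
  10. access cat: MISS, evict ant. Cache (LRU->MRU): [apple cat]
  11. access apple: HIT. Cache (LRU->MRU): [cat apple]
  12. access cat: HIT. Cache (LRU->MRU): [apple cat]
  13. access apple: HIT. Cache (LRU->MRU): [cat apple]
  14. access cat: HIT. Cache (LRU->MRU): [apple cat]
  15. access apple: HIT. Cache (LRU->MRU): [cat apple]
  16. access cat: HIT. Cache (LRU->MRU): [apple cat]
  17. access cat: HIT. Cache (LRU->MRU): [apple cat]
  18. access cat: HIT. Cache (LRU->MRU): [apple cat]
  19. access cat: HIT. Cache (LRU->MRU): [apple cat]
  20. access cat: HIT. Cache (LRU->MRU): [apple cat]
  21. access ant: MISS, evict apple. Cache (LRU->MRU): [cat ant]
  22. access ant: HIT. Cache (LRU->MRU): [cat ant]
  23. access ant: HIT. Cache (LRU->MRU): [cat ant]
  24. access cat: HIT. Cache (LRU->MRU): [ant cat]
  25. access ant: HIT. Cache (LRU->MRU): [cat ant]
  26. access cat: HIT. Cache (LRU->MRU): [ant cat]
  27. access cat: HIT. Cache (LRU->MRU): [ant cat]
  28. access cat: HIT. Cache (LRU->MRU): [ant cat]
  29. access cat: HIT. Cache (LRU->MRU): [ant cat]
Total: 24 hits, 5 misses, 3 evictions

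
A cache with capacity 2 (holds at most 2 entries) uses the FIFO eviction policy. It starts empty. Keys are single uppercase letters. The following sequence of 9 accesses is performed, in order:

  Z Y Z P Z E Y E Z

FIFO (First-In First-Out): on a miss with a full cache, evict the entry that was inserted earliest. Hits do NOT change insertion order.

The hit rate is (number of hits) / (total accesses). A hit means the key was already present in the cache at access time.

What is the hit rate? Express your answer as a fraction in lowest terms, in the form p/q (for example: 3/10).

Answer: 2/9

Derivation:
FIFO simulation (capacity=2):
  1. access Z: MISS. Cache (old->new): [Z]
  2. access Y: MISS. Cache (old->new): [Z Y]
  3. access Z: HIT. Cache (old->new): [Z Y]
  4. access P: MISS, evict Z. Cache (old->new): [Y P]
  5. access Z: MISS, evict Y. Cache (old->new): [P Z]
  6. access E: MISS, evict P. Cache (old->new): [Z E]
  7. access Y: MISS, evict Z. Cache (old->new): [E Y]
  8. access E: HIT. Cache (old->new): [E Y]
  9. access Z: MISS, evict E. Cache (old->new): [Y Z]
Total: 2 hits, 7 misses, 5 evictions

Hit rate = 2/9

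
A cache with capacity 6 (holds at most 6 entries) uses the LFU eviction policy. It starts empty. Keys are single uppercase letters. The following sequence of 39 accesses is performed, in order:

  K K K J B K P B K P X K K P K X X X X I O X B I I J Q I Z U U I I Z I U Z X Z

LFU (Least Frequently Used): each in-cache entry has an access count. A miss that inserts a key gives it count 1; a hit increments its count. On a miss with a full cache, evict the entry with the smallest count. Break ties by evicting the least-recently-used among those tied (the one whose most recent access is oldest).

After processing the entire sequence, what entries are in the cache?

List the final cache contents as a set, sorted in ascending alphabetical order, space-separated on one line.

Answer: B I K P X Z

Derivation:
LFU simulation (capacity=6):
  1. access K: MISS. Cache: [K(c=1)]
  2. access K: HIT, count now 2. Cache: [K(c=2)]
  3. access K: HIT, count now 3. Cache: [K(c=3)]
  4. access J: MISS. Cache: [J(c=1) K(c=3)]
  5. access B: MISS. Cache: [J(c=1) B(c=1) K(c=3)]
  6. access K: HIT, count now 4. Cache: [J(c=1) B(c=1) K(c=4)]
  7. access P: MISS. Cache: [J(c=1) B(c=1) P(c=1) K(c=4)]
  8. access B: HIT, count now 2. Cache: [J(c=1) P(c=1) B(c=2) K(c=4)]
  9. access K: HIT, count now 5. Cache: [J(c=1) P(c=1) B(c=2) K(c=5)]
  10. access P: HIT, count now 2. Cache: [J(c=1) B(c=2) P(c=2) K(c=5)]
  11. access X: MISS. Cache: [J(c=1) X(c=1) B(c=2) P(c=2) K(c=5)]
  12. access K: HIT, count now 6. Cache: [J(c=1) X(c=1) B(c=2) P(c=2) K(c=6)]
  13. access K: HIT, count now 7. Cache: [J(c=1) X(c=1) B(c=2) P(c=2) K(c=7)]
  14. access P: HIT, count now 3. Cache: [J(c=1) X(c=1) B(c=2) P(c=3) K(c=7)]
  15. access K: HIT, count now 8. Cache: [J(c=1) X(c=1) B(c=2) P(c=3) K(c=8)]
  16. access X: HIT, count now 2. Cache: [J(c=1) B(c=2) X(c=2) P(c=3) K(c=8)]
  17. access X: HIT, count now 3. Cache: [J(c=1) B(c=2) P(c=3) X(c=3) K(c=8)]
  18. access X: HIT, count now 4. Cache: [J(c=1) B(c=2) P(c=3) X(c=4) K(c=8)]
  19. access X: HIT, count now 5. Cache: [J(c=1) B(c=2) P(c=3) X(c=5) K(c=8)]
  20. access I: MISS. Cache: [J(c=1) I(c=1) B(c=2) P(c=3) X(c=5) K(c=8)]
  21. access O: MISS, evict J(c=1). Cache: [I(c=1) O(c=1) B(c=2) P(c=3) X(c=5) K(c=8)]
  22. access X: HIT, count now 6. Cache: [I(c=1) O(c=1) B(c=2) P(c=3) X(c=6) K(c=8)]
  23. access B: HIT, count now 3. Cache: [I(c=1) O(c=1) P(c=3) B(c=3) X(c=6) K(c=8)]
  24. access I: HIT, count now 2. Cache: [O(c=1) I(c=2) P(c=3) B(c=3) X(c=6) K(c=8)]
  25. access I: HIT, count now 3. Cache: [O(c=1) P(c=3) B(c=3) I(c=3) X(c=6) K(c=8)]
  26. access J: MISS, evict O(c=1). Cache: [J(c=1) P(c=3) B(c=3) I(c=3) X(c=6) K(c=8)]
  27. access Q: MISS, evict J(c=1). Cache: [Q(c=1) P(c=3) B(c=3) I(c=3) X(c=6) K(c=8)]
  28. access I: HIT, count now 4. Cache: [Q(c=1) P(c=3) B(c=3) I(c=4) X(c=6) K(c=8)]
  29. access Z: MISS, evict Q(c=1). Cache: [Z(c=1) P(c=3) B(c=3) I(c=4) X(c=6) K(c=8)]
  30. access U: MISS, evict Z(c=1). Cache: [U(c=1) P(c=3) B(c=3) I(c=4) X(c=6) K(c=8)]
  31. access U: HIT, count now 2. Cache: [U(c=2) P(c=3) B(c=3) I(c=4) X(c=6) K(c=8)]
  32. access I: HIT, count now 5. Cache: [U(c=2) P(c=3) B(c=3) I(c=5) X(c=6) K(c=8)]
  33. access I: HIT, count now 6. Cache: [U(c=2) P(c=3) B(c=3) X(c=6) I(c=6) K(c=8)]
  34. access Z: MISS, evict U(c=2). Cache: [Z(c=1) P(c=3) B(c=3) X(c=6) I(c=6) K(c=8)]
  35. access I: HIT, count now 7. Cache: [Z(c=1) P(c=3) B(c=3) X(c=6) I(c=7) K(c=8)]
  36. access U: MISS, evict Z(c=1). Cache: [U(c=1) P(c=3) B(c=3) X(c=6) I(c=7) K(c=8)]
  37. access Z: MISS, evict U(c=1). Cache: [Z(c=1) P(c=3) B(c=3) X(c=6) I(c=7) K(c=8)]
  38. access X: HIT, count now 7. Cache: [Z(c=1) P(c=3) B(c=3) I(c=7) X(c=7) K(c=8)]
  39. access Z: HIT, count now 2. Cache: [Z(c=2) P(c=3) B(c=3) I(c=7) X(c=7) K(c=8)]
Total: 25 hits, 14 misses, 8 evictions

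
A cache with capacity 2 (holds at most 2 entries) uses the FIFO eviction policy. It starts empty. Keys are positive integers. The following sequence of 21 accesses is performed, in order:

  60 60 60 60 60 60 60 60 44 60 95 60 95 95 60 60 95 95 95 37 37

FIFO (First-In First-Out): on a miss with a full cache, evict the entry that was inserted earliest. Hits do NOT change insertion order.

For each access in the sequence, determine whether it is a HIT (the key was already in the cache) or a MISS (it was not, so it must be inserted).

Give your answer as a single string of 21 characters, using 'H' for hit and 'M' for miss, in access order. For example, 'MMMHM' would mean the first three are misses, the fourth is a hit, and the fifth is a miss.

Answer: MHHHHHHHMHMMHHHHHHHMH

Derivation:
FIFO simulation (capacity=2):
  1. access 60: MISS. Cache (old->new): [60]
  2. access 60: HIT. Cache (old->new): [60]
  3. access 60: HIT. Cache (old->new): [60]
  4. access 60: HIT. Cache (old->new): [60]
  5. access 60: HIT. Cache (old->new): [60]
  6. access 60: HIT. Cache (old->new): [60]
  7. access 60: HIT. Cache (old->new): [60]
  8. access 60: HIT. Cache (old->new): [60]
  9. access 44: MISS. Cache (old->new): [60 44]
  10. access 60: HIT. Cache (old->new): [60 44]
  11. access 95: MISS, evict 60. Cache (old->new): [44 95]
  12. access 60: MISS, evict 44. Cache (old->new): [95 60]
  13. access 95: HIT. Cache (old->new): [95 60]
  14. access 95: HIT. Cache (old->new): [95 60]
  15. access 60: HIT. Cache (old->new): [95 60]
  16. access 60: HIT. Cache (old->new): [95 60]
  17. access 95: HIT. Cache (old->new): [95 60]
  18. access 95: HIT. Cache (old->new): [95 60]
  19. access 95: HIT. Cache (old->new): [95 60]
  20. access 37: MISS, evict 95. Cache (old->new): [60 37]
  21. access 37: HIT. Cache (old->new): [60 37]
Total: 16 hits, 5 misses, 3 evictions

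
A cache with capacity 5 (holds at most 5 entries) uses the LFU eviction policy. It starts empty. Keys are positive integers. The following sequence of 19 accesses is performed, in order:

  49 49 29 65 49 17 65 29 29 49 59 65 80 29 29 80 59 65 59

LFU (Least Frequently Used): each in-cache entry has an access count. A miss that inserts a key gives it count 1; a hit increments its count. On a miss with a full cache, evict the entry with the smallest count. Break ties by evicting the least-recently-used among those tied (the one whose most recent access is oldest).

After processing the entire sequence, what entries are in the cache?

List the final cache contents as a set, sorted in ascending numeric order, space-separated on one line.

Answer: 29 49 59 65 80

Derivation:
LFU simulation (capacity=5):
  1. access 49: MISS. Cache: [49(c=1)]
  2. access 49: HIT, count now 2. Cache: [49(c=2)]
  3. access 29: MISS. Cache: [29(c=1) 49(c=2)]
  4. access 65: MISS. Cache: [29(c=1) 65(c=1) 49(c=2)]
  5. access 49: HIT, count now 3. Cache: [29(c=1) 65(c=1) 49(c=3)]
  6. access 17: MISS. Cache: [29(c=1) 65(c=1) 17(c=1) 49(c=3)]
  7. access 65: HIT, count now 2. Cache: [29(c=1) 17(c=1) 65(c=2) 49(c=3)]
  8. access 29: HIT, count now 2. Cache: [17(c=1) 65(c=2) 29(c=2) 49(c=3)]
  9. access 29: HIT, count now 3. Cache: [17(c=1) 65(c=2) 49(c=3) 29(c=3)]
  10. access 49: HIT, count now 4. Cache: [17(c=1) 65(c=2) 29(c=3) 49(c=4)]
  11. access 59: MISS. Cache: [17(c=1) 59(c=1) 65(c=2) 29(c=3) 49(c=4)]
  12. access 65: HIT, count now 3. Cache: [17(c=1) 59(c=1) 29(c=3) 65(c=3) 49(c=4)]
  13. access 80: MISS, evict 17(c=1). Cache: [59(c=1) 80(c=1) 29(c=3) 65(c=3) 49(c=4)]
  14. access 29: HIT, count now 4. Cache: [59(c=1) 80(c=1) 65(c=3) 49(c=4) 29(c=4)]
  15. access 29: HIT, count now 5. Cache: [59(c=1) 80(c=1) 65(c=3) 49(c=4) 29(c=5)]
  16. access 80: HIT, count now 2. Cache: [59(c=1) 80(c=2) 65(c=3) 49(c=4) 29(c=5)]
  17. access 59: HIT, count now 2. Cache: [80(c=2) 59(c=2) 65(c=3) 49(c=4) 29(c=5)]
  18. access 65: HIT, count now 4. Cache: [80(c=2) 59(c=2) 49(c=4) 65(c=4) 29(c=5)]
  19. access 59: HIT, count now 3. Cache: [80(c=2) 59(c=3) 49(c=4) 65(c=4) 29(c=5)]
Total: 13 hits, 6 misses, 1 evictions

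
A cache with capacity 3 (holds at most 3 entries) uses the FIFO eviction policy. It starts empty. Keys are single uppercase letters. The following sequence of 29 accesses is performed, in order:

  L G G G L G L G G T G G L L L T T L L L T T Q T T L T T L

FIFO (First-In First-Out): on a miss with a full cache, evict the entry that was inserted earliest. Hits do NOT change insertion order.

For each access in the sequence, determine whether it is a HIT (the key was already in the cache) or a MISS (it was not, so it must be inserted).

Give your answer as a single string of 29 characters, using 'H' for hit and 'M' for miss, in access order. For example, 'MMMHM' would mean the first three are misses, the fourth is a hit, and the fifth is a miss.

Answer: MMHHHHHHHMHHHHHHHHHHHHMHHMHHH

Derivation:
FIFO simulation (capacity=3):
  1. access L: MISS. Cache (old->new): [L]
  2. access G: MISS. Cache (old->new): [L G]
  3. access G: HIT. Cache (old->new): [L G]
  4. access G: HIT. Cache (old->new): [L G]
  5. access L: HIT. Cache (old->new): [L G]
  6. access G: HIT. Cache (old->new): [L G]
  7. access L: HIT. Cache (old->new): [L G]
  8. access G: HIT. Cache (old->new): [L G]
  9. access G: HIT. Cache (old->new): [L G]
  10. access T: MISS. Cache (old->new): [L G T]
  11. access G: HIT. Cache (old->new): [L G T]
  12. access G: HIT. Cache (old->new): [L G T]
  13. access L: HIT. Cache (old->new): [L G T]
  14. access L: HIT. Cache (old->new): [L G T]
  15. access L: HIT. Cache (old->new): [L G T]
  16. access T: HIT. Cache (old->new): [L G T]
  17. access T: HIT. Cache (old->new): [L G T]
  18. access L: HIT. Cache (old->new): [L G T]
  19. access L: HIT. Cache (old->new): [L G T]
  20. access L: HIT. Cache (old->new): [L G T]
  21. access T: HIT. Cache (old->new): [L G T]
  22. access T: HIT. Cache (old->new): [L G T]
  23. access Q: MISS, evict L. Cache (old->new): [G T Q]
  24. access T: HIT. Cache (old->new): [G T Q]
  25. access T: HIT. Cache (old->new): [G T Q]
  26. access L: MISS, evict G. Cache (old->new): [T Q L]
  27. access T: HIT. Cache (old->new): [T Q L]
  28. access T: HIT. Cache (old->new): [T Q L]
  29. access L: HIT. Cache (old->new): [T Q L]
Total: 24 hits, 5 misses, 2 evictions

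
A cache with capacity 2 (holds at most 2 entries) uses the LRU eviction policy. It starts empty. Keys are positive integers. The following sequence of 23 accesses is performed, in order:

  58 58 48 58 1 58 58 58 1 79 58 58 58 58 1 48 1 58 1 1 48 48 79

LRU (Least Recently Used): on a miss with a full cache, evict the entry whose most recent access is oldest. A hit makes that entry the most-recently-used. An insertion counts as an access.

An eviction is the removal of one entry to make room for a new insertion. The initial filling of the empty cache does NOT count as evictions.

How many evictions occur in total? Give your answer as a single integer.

Answer: 8

Derivation:
LRU simulation (capacity=2):
  1. access 58: MISS. Cache (LRU->MRU): [58]
  2. access 58: HIT. Cache (LRU->MRU): [58]
  3. access 48: MISS. Cache (LRU->MRU): [58 48]
  4. access 58: HIT. Cache (LRU->MRU): [48 58]
  5. access 1: MISS, evict 48. Cache (LRU->MRU): [58 1]
  6. access 58: HIT. Cache (LRU->MRU): [1 58]
  7. access 58: HIT. Cache (LRU->MRU): [1 58]
  8. access 58: HIT. Cache (LRU->MRU): [1 58]
  9. access 1: HIT. Cache (LRU->MRU): [58 1]
  10. access 79: MISS, evict 58. Cache (LRU->MRU): [1 79]
  11. access 58: MISS, evict 1. Cache (LRU->MRU): [79 58]
  12. access 58: HIT. Cache (LRU->MRU): [79 58]
  13. access 58: HIT. Cache (LRU->MRU): [79 58]
  14. access 58: HIT. Cache (LRU->MRU): [79 58]
  15. access 1: MISS, evict 79. Cache (LRU->MRU): [58 1]
  16. access 48: MISS, evict 58. Cache (LRU->MRU): [1 48]
  17. access 1: HIT. Cache (LRU->MRU): [48 1]
  18. access 58: MISS, evict 48. Cache (LRU->MRU): [1 58]
  19. access 1: HIT. Cache (LRU->MRU): [58 1]
  20. access 1: HIT. Cache (LRU->MRU): [58 1]
  21. access 48: MISS, evict 58. Cache (LRU->MRU): [1 48]
  22. access 48: HIT. Cache (LRU->MRU): [1 48]
  23. access 79: MISS, evict 1. Cache (LRU->MRU): [48 79]
Total: 13 hits, 10 misses, 8 evictions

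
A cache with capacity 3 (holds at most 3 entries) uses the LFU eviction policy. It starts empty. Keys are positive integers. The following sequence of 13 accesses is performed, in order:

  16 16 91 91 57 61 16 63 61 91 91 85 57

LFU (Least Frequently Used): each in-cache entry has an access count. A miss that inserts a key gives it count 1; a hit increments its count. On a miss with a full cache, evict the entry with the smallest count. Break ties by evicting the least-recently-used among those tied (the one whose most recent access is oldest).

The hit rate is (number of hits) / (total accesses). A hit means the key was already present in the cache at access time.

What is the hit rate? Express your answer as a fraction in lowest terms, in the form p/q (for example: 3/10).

LFU simulation (capacity=3):
  1. access 16: MISS. Cache: [16(c=1)]
  2. access 16: HIT, count now 2. Cache: [16(c=2)]
  3. access 91: MISS. Cache: [91(c=1) 16(c=2)]
  4. access 91: HIT, count now 2. Cache: [16(c=2) 91(c=2)]
  5. access 57: MISS. Cache: [57(c=1) 16(c=2) 91(c=2)]
  6. access 61: MISS, evict 57(c=1). Cache: [61(c=1) 16(c=2) 91(c=2)]
  7. access 16: HIT, count now 3. Cache: [61(c=1) 91(c=2) 16(c=3)]
  8. access 63: MISS, evict 61(c=1). Cache: [63(c=1) 91(c=2) 16(c=3)]
  9. access 61: MISS, evict 63(c=1). Cache: [61(c=1) 91(c=2) 16(c=3)]
  10. access 91: HIT, count now 3. Cache: [61(c=1) 16(c=3) 91(c=3)]
  11. access 91: HIT, count now 4. Cache: [61(c=1) 16(c=3) 91(c=4)]
  12. access 85: MISS, evict 61(c=1). Cache: [85(c=1) 16(c=3) 91(c=4)]
  13. access 57: MISS, evict 85(c=1). Cache: [57(c=1) 16(c=3) 91(c=4)]
Total: 5 hits, 8 misses, 5 evictions

Hit rate = 5/13

Answer: 5/13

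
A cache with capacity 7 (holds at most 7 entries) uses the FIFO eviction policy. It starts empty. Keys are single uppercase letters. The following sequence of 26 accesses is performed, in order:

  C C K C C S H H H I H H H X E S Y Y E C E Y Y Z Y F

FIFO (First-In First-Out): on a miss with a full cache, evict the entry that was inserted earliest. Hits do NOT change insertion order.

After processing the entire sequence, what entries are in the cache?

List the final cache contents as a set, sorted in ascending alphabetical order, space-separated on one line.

FIFO simulation (capacity=7):
  1. access C: MISS. Cache (old->new): [C]
  2. access C: HIT. Cache (old->new): [C]
  3. access K: MISS. Cache (old->new): [C K]
  4. access C: HIT. Cache (old->new): [C K]
  5. access C: HIT. Cache (old->new): [C K]
  6. access S: MISS. Cache (old->new): [C K S]
  7. access H: MISS. Cache (old->new): [C K S H]
  8. access H: HIT. Cache (old->new): [C K S H]
  9. access H: HIT. Cache (old->new): [C K S H]
  10. access I: MISS. Cache (old->new): [C K S H I]
  11. access H: HIT. Cache (old->new): [C K S H I]
  12. access H: HIT. Cache (old->new): [C K S H I]
  13. access H: HIT. Cache (old->new): [C K S H I]
  14. access X: MISS. Cache (old->new): [C K S H I X]
  15. access E: MISS. Cache (old->new): [C K S H I X E]
  16. access S: HIT. Cache (old->new): [C K S H I X E]
  17. access Y: MISS, evict C. Cache (old->new): [K S H I X E Y]
  18. access Y: HIT. Cache (old->new): [K S H I X E Y]
  19. access E: HIT. Cache (old->new): [K S H I X E Y]
  20. access C: MISS, evict K. Cache (old->new): [S H I X E Y C]
  21. access E: HIT. Cache (old->new): [S H I X E Y C]
  22. access Y: HIT. Cache (old->new): [S H I X E Y C]
  23. access Y: HIT. Cache (old->new): [S H I X E Y C]
  24. access Z: MISS, evict S. Cache (old->new): [H I X E Y C Z]
  25. access Y: HIT. Cache (old->new): [H I X E Y C Z]
  26. access F: MISS, evict H. Cache (old->new): [I X E Y C Z F]
Total: 15 hits, 11 misses, 4 evictions

Answer: C E F I X Y Z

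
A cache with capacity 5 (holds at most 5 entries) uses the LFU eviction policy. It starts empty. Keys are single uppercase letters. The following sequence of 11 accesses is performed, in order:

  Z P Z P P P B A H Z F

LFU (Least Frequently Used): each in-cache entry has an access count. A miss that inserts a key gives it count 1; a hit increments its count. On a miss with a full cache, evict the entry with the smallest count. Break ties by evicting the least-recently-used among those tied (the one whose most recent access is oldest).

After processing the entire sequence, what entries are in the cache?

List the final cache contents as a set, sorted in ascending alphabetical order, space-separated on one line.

Answer: A F H P Z

Derivation:
LFU simulation (capacity=5):
  1. access Z: MISS. Cache: [Z(c=1)]
  2. access P: MISS. Cache: [Z(c=1) P(c=1)]
  3. access Z: HIT, count now 2. Cache: [P(c=1) Z(c=2)]
  4. access P: HIT, count now 2. Cache: [Z(c=2) P(c=2)]
  5. access P: HIT, count now 3. Cache: [Z(c=2) P(c=3)]
  6. access P: HIT, count now 4. Cache: [Z(c=2) P(c=4)]
  7. access B: MISS. Cache: [B(c=1) Z(c=2) P(c=4)]
  8. access A: MISS. Cache: [B(c=1) A(c=1) Z(c=2) P(c=4)]
  9. access H: MISS. Cache: [B(c=1) A(c=1) H(c=1) Z(c=2) P(c=4)]
  10. access Z: HIT, count now 3. Cache: [B(c=1) A(c=1) H(c=1) Z(c=3) P(c=4)]
  11. access F: MISS, evict B(c=1). Cache: [A(c=1) H(c=1) F(c=1) Z(c=3) P(c=4)]
Total: 5 hits, 6 misses, 1 evictions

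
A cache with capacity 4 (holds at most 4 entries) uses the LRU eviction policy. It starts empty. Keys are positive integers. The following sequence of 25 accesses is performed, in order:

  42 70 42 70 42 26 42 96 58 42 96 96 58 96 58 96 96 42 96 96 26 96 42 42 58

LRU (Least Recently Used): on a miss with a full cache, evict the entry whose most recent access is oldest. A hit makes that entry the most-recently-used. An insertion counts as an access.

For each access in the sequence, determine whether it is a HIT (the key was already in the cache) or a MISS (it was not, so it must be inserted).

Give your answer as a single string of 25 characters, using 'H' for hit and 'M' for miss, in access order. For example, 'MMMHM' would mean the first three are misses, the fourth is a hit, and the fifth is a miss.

Answer: MMHHHMHMMHHHHHHHHHHHHHHHH

Derivation:
LRU simulation (capacity=4):
  1. access 42: MISS. Cache (LRU->MRU): [42]
  2. access 70: MISS. Cache (LRU->MRU): [42 70]
  3. access 42: HIT. Cache (LRU->MRU): [70 42]
  4. access 70: HIT. Cache (LRU->MRU): [42 70]
  5. access 42: HIT. Cache (LRU->MRU): [70 42]
  6. access 26: MISS. Cache (LRU->MRU): [70 42 26]
  7. access 42: HIT. Cache (LRU->MRU): [70 26 42]
  8. access 96: MISS. Cache (LRU->MRU): [70 26 42 96]
  9. access 58: MISS, evict 70. Cache (LRU->MRU): [26 42 96 58]
  10. access 42: HIT. Cache (LRU->MRU): [26 96 58 42]
  11. access 96: HIT. Cache (LRU->MRU): [26 58 42 96]
  12. access 96: HIT. Cache (LRU->MRU): [26 58 42 96]
  13. access 58: HIT. Cache (LRU->MRU): [26 42 96 58]
  14. access 96: HIT. Cache (LRU->MRU): [26 42 58 96]
  15. access 58: HIT. Cache (LRU->MRU): [26 42 96 58]
  16. access 96: HIT. Cache (LRU->MRU): [26 42 58 96]
  17. access 96: HIT. Cache (LRU->MRU): [26 42 58 96]
  18. access 42: HIT. Cache (LRU->MRU): [26 58 96 42]
  19. access 96: HIT. Cache (LRU->MRU): [26 58 42 96]
  20. access 96: HIT. Cache (LRU->MRU): [26 58 42 96]
  21. access 26: HIT. Cache (LRU->MRU): [58 42 96 26]
  22. access 96: HIT. Cache (LRU->MRU): [58 42 26 96]
  23. access 42: HIT. Cache (LRU->MRU): [58 26 96 42]
  24. access 42: HIT. Cache (LRU->MRU): [58 26 96 42]
  25. access 58: HIT. Cache (LRU->MRU): [26 96 42 58]
Total: 20 hits, 5 misses, 1 evictions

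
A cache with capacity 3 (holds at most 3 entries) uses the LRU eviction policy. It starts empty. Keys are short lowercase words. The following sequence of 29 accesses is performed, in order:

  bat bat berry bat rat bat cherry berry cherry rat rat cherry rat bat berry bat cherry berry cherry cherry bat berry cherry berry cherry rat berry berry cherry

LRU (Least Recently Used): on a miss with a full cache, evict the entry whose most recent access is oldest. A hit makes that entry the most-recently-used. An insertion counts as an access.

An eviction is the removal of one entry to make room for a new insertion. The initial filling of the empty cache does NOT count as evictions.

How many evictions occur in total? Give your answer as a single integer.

Answer: 7

Derivation:
LRU simulation (capacity=3):
  1. access bat: MISS. Cache (LRU->MRU): [bat]
  2. access bat: HIT. Cache (LRU->MRU): [bat]
  3. access berry: MISS. Cache (LRU->MRU): [bat berry]
  4. access bat: HIT. Cache (LRU->MRU): [berry bat]
  5. access rat: MISS. Cache (LRU->MRU): [berry bat rat]
  6. access bat: HIT. Cache (LRU->MRU): [berry rat bat]
  7. access cherry: MISS, evict berry. Cache (LRU->MRU): [rat bat cherry]
  8. access berry: MISS, evict rat. Cache (LRU->MRU): [bat cherry berry]
  9. access cherry: HIT. Cache (LRU->MRU): [bat berry cherry]
  10. access rat: MISS, evict bat. Cache (LRU->MRU): [berry cherry rat]
  11. access rat: HIT. Cache (LRU->MRU): [berry cherry rat]
  12. access cherry: HIT. Cache (LRU->MRU): [berry rat cherry]
  13. access rat: HIT. Cache (LRU->MRU): [berry cherry rat]
  14. access bat: MISS, evict berry. Cache (LRU->MRU): [cherry rat bat]
  15. access berry: MISS, evict cherry. Cache (LRU->MRU): [rat bat berry]
  16. access bat: HIT. Cache (LRU->MRU): [rat berry bat]
  17. access cherry: MISS, evict rat. Cache (LRU->MRU): [berry bat cherry]
  18. access berry: HIT. Cache (LRU->MRU): [bat cherry berry]
  19. access cherry: HIT. Cache (LRU->MRU): [bat berry cherry]
  20. access cherry: HIT. Cache (LRU->MRU): [bat berry cherry]
  21. access bat: HIT. Cache (LRU->MRU): [berry cherry bat]
  22. access berry: HIT. Cache (LRU->MRU): [cherry bat berry]
  23. access cherry: HIT. Cache (LRU->MRU): [bat berry cherry]
  24. access berry: HIT. Cache (LRU->MRU): [bat cherry berry]
  25. access cherry: HIT. Cache (LRU->MRU): [bat berry cherry]
  26. access rat: MISS, evict bat. Cache (LRU->MRU): [berry cherry rat]
  27. access berry: HIT. Cache (LRU->MRU): [cherry rat berry]
  28. access berry: HIT. Cache (LRU->MRU): [cherry rat berry]
  29. access cherry: HIT. Cache (LRU->MRU): [rat berry cherry]
Total: 19 hits, 10 misses, 7 evictions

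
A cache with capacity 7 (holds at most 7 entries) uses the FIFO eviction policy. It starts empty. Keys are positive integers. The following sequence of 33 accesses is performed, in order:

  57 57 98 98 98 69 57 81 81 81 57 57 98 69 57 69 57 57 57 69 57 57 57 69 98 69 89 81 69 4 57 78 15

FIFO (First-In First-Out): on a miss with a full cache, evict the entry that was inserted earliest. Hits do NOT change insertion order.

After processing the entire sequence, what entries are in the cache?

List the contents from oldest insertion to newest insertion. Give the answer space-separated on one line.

Answer: 98 69 81 89 4 78 15

Derivation:
FIFO simulation (capacity=7):
  1. access 57: MISS. Cache (old->new): [57]
  2. access 57: HIT. Cache (old->new): [57]
  3. access 98: MISS. Cache (old->new): [57 98]
  4. access 98: HIT. Cache (old->new): [57 98]
  5. access 98: HIT. Cache (old->new): [57 98]
  6. access 69: MISS. Cache (old->new): [57 98 69]
  7. access 57: HIT. Cache (old->new): [57 98 69]
  8. access 81: MISS. Cache (old->new): [57 98 69 81]
  9. access 81: HIT. Cache (old->new): [57 98 69 81]
  10. access 81: HIT. Cache (old->new): [57 98 69 81]
  11. access 57: HIT. Cache (old->new): [57 98 69 81]
  12. access 57: HIT. Cache (old->new): [57 98 69 81]
  13. access 98: HIT. Cache (old->new): [57 98 69 81]
  14. access 69: HIT. Cache (old->new): [57 98 69 81]
  15. access 57: HIT. Cache (old->new): [57 98 69 81]
  16. access 69: HIT. Cache (old->new): [57 98 69 81]
  17. access 57: HIT. Cache (old->new): [57 98 69 81]
  18. access 57: HIT. Cache (old->new): [57 98 69 81]
  19. access 57: HIT. Cache (old->new): [57 98 69 81]
  20. access 69: HIT. Cache (old->new): [57 98 69 81]
  21. access 57: HIT. Cache (old->new): [57 98 69 81]
  22. access 57: HIT. Cache (old->new): [57 98 69 81]
  23. access 57: HIT. Cache (old->new): [57 98 69 81]
  24. access 69: HIT. Cache (old->new): [57 98 69 81]
  25. access 98: HIT. Cache (old->new): [57 98 69 81]
  26. access 69: HIT. Cache (old->new): [57 98 69 81]
  27. access 89: MISS. Cache (old->new): [57 98 69 81 89]
  28. access 81: HIT. Cache (old->new): [57 98 69 81 89]
  29. access 69: HIT. Cache (old->new): [57 98 69 81 89]
  30. access 4: MISS. Cache (old->new): [57 98 69 81 89 4]
  31. access 57: HIT. Cache (old->new): [57 98 69 81 89 4]
  32. access 78: MISS. Cache (old->new): [57 98 69 81 89 4 78]
  33. access 15: MISS, evict 57. Cache (old->new): [98 69 81 89 4 78 15]
Total: 25 hits, 8 misses, 1 evictions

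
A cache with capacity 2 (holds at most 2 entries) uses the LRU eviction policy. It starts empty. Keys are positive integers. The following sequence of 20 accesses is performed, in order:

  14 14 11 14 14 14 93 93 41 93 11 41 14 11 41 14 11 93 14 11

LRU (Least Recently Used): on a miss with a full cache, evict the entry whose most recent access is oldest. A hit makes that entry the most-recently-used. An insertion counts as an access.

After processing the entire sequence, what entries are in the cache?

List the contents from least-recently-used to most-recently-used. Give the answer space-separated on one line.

Answer: 14 11

Derivation:
LRU simulation (capacity=2):
  1. access 14: MISS. Cache (LRU->MRU): [14]
  2. access 14: HIT. Cache (LRU->MRU): [14]
  3. access 11: MISS. Cache (LRU->MRU): [14 11]
  4. access 14: HIT. Cache (LRU->MRU): [11 14]
  5. access 14: HIT. Cache (LRU->MRU): [11 14]
  6. access 14: HIT. Cache (LRU->MRU): [11 14]
  7. access 93: MISS, evict 11. Cache (LRU->MRU): [14 93]
  8. access 93: HIT. Cache (LRU->MRU): [14 93]
  9. access 41: MISS, evict 14. Cache (LRU->MRU): [93 41]
  10. access 93: HIT. Cache (LRU->MRU): [41 93]
  11. access 11: MISS, evict 41. Cache (LRU->MRU): [93 11]
  12. access 41: MISS, evict 93. Cache (LRU->MRU): [11 41]
  13. access 14: MISS, evict 11. Cache (LRU->MRU): [41 14]
  14. access 11: MISS, evict 41. Cache (LRU->MRU): [14 11]
  15. access 41: MISS, evict 14. Cache (LRU->MRU): [11 41]
  16. access 14: MISS, evict 11. Cache (LRU->MRU): [41 14]
  17. access 11: MISS, evict 41. Cache (LRU->MRU): [14 11]
  18. access 93: MISS, evict 14. Cache (LRU->MRU): [11 93]
  19. access 14: MISS, evict 11. Cache (LRU->MRU): [93 14]
  20. access 11: MISS, evict 93. Cache (LRU->MRU): [14 11]
Total: 6 hits, 14 misses, 12 evictions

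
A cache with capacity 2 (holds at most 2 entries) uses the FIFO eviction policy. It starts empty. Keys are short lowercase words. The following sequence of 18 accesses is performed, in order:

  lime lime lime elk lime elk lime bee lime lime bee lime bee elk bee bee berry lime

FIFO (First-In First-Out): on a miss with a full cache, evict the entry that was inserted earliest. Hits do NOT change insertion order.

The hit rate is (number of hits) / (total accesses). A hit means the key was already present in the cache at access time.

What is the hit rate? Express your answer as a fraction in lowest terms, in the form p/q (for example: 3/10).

FIFO simulation (capacity=2):
  1. access lime: MISS. Cache (old->new): [lime]
  2. access lime: HIT. Cache (old->new): [lime]
  3. access lime: HIT. Cache (old->new): [lime]
  4. access elk: MISS. Cache (old->new): [lime elk]
  5. access lime: HIT. Cache (old->new): [lime elk]
  6. access elk: HIT. Cache (old->new): [lime elk]
  7. access lime: HIT. Cache (old->new): [lime elk]
  8. access bee: MISS, evict lime. Cache (old->new): [elk bee]
  9. access lime: MISS, evict elk. Cache (old->new): [bee lime]
  10. access lime: HIT. Cache (old->new): [bee lime]
  11. access bee: HIT. Cache (old->new): [bee lime]
  12. access lime: HIT. Cache (old->new): [bee lime]
  13. access bee: HIT. Cache (old->new): [bee lime]
  14. access elk: MISS, evict bee. Cache (old->new): [lime elk]
  15. access bee: MISS, evict lime. Cache (old->new): [elk bee]
  16. access bee: HIT. Cache (old->new): [elk bee]
  17. access berry: MISS, evict elk. Cache (old->new): [bee berry]
  18. access lime: MISS, evict bee. Cache (old->new): [berry lime]
Total: 10 hits, 8 misses, 6 evictions

Hit rate = 10/18 = 5/9

Answer: 5/9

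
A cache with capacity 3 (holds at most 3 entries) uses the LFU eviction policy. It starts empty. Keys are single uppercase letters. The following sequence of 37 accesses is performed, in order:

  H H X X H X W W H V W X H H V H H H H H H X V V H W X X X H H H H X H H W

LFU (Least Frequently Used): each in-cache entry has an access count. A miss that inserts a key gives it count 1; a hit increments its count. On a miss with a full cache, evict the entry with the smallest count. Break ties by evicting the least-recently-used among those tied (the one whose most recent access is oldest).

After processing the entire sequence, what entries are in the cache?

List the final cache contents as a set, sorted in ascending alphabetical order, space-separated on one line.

LFU simulation (capacity=3):
  1. access H: MISS. Cache: [H(c=1)]
  2. access H: HIT, count now 2. Cache: [H(c=2)]
  3. access X: MISS. Cache: [X(c=1) H(c=2)]
  4. access X: HIT, count now 2. Cache: [H(c=2) X(c=2)]
  5. access H: HIT, count now 3. Cache: [X(c=2) H(c=3)]
  6. access X: HIT, count now 3. Cache: [H(c=3) X(c=3)]
  7. access W: MISS. Cache: [W(c=1) H(c=3) X(c=3)]
  8. access W: HIT, count now 2. Cache: [W(c=2) H(c=3) X(c=3)]
  9. access H: HIT, count now 4. Cache: [W(c=2) X(c=3) H(c=4)]
  10. access V: MISS, evict W(c=2). Cache: [V(c=1) X(c=3) H(c=4)]
  11. access W: MISS, evict V(c=1). Cache: [W(c=1) X(c=3) H(c=4)]
  12. access X: HIT, count now 4. Cache: [W(c=1) H(c=4) X(c=4)]
  13. access H: HIT, count now 5. Cache: [W(c=1) X(c=4) H(c=5)]
  14. access H: HIT, count now 6. Cache: [W(c=1) X(c=4) H(c=6)]
  15. access V: MISS, evict W(c=1). Cache: [V(c=1) X(c=4) H(c=6)]
  16. access H: HIT, count now 7. Cache: [V(c=1) X(c=4) H(c=7)]
  17. access H: HIT, count now 8. Cache: [V(c=1) X(c=4) H(c=8)]
  18. access H: HIT, count now 9. Cache: [V(c=1) X(c=4) H(c=9)]
  19. access H: HIT, count now 10. Cache: [V(c=1) X(c=4) H(c=10)]
  20. access H: HIT, count now 11. Cache: [V(c=1) X(c=4) H(c=11)]
  21. access H: HIT, count now 12. Cache: [V(c=1) X(c=4) H(c=12)]
  22. access X: HIT, count now 5. Cache: [V(c=1) X(c=5) H(c=12)]
  23. access V: HIT, count now 2. Cache: [V(c=2) X(c=5) H(c=12)]
  24. access V: HIT, count now 3. Cache: [V(c=3) X(c=5) H(c=12)]
  25. access H: HIT, count now 13. Cache: [V(c=3) X(c=5) H(c=13)]
  26. access W: MISS, evict V(c=3). Cache: [W(c=1) X(c=5) H(c=13)]
  27. access X: HIT, count now 6. Cache: [W(c=1) X(c=6) H(c=13)]
  28. access X: HIT, count now 7. Cache: [W(c=1) X(c=7) H(c=13)]
  29. access X: HIT, count now 8. Cache: [W(c=1) X(c=8) H(c=13)]
  30. access H: HIT, count now 14. Cache: [W(c=1) X(c=8) H(c=14)]
  31. access H: HIT, count now 15. Cache: [W(c=1) X(c=8) H(c=15)]
  32. access H: HIT, count now 16. Cache: [W(c=1) X(c=8) H(c=16)]
  33. access H: HIT, count now 17. Cache: [W(c=1) X(c=8) H(c=17)]
  34. access X: HIT, count now 9. Cache: [W(c=1) X(c=9) H(c=17)]
  35. access H: HIT, count now 18. Cache: [W(c=1) X(c=9) H(c=18)]
  36. access H: HIT, count now 19. Cache: [W(c=1) X(c=9) H(c=19)]
  37. access W: HIT, count now 2. Cache: [W(c=2) X(c=9) H(c=19)]
Total: 30 hits, 7 misses, 4 evictions

Answer: H W X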